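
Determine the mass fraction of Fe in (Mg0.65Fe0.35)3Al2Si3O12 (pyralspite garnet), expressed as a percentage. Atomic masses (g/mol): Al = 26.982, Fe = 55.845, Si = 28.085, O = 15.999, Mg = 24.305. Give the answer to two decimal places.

Molar mass of (Mg0.65Fe0.35)3Al2Si3O12: 1.95·24.305 + 1.05·55.845 + 2·26.982 + 3·28.085 + 12·15.999 = 436.239 g/mol.
Mass of Fe per formula unit: 1.05 × 55.845 = 58.637 g.
Weight fraction Fe = 58.637 / 436.239 = 0.1344.

13.44 weight percent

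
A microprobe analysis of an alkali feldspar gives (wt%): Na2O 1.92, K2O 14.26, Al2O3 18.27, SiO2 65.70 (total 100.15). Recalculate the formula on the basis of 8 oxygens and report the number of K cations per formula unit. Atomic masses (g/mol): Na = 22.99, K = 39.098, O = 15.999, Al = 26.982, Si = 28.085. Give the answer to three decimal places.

1.92 wt% Na2O ÷ 61.979 g/mol = 0.03098 mol, giving 0.06196 Na and 0.03098 O.
14.26 wt% K2O ÷ 94.195 g/mol = 0.15139 mol, giving 0.30278 K and 0.15139 O.
18.27 wt% Al2O3 ÷ 101.961 g/mol = 0.17919 mol, giving 0.35838 Al and 0.53757 O.
65.70 wt% SiO2 ÷ 60.083 g/mol = 1.09349 mol, giving 1.09349 Si and 2.18698 O.
Oxygen sums to 2.90692; scaling by 8/2.90692 = 2.75205 puts the formula on 8 O.
K: 0.30278 × 2.75205 = 0.833 atoms per formula unit.

0.833 K apfu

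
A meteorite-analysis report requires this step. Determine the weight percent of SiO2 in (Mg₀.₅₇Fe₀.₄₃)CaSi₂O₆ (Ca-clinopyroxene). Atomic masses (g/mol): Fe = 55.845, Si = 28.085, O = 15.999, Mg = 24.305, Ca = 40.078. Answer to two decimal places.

52.22 wt%

M((Mg₀.₅₇Fe₀.₄₃)CaSi₂O₆) = 230.109 g/mol; M(SiO2) = 60.083 g/mol.
Moles SiO2 per formula unit = 2 Si ÷ 1 = 2.0000.
SiO2 fraction = (2.0000 × 60.083) / 230.109 = 120.166/230.109 = 0.5222.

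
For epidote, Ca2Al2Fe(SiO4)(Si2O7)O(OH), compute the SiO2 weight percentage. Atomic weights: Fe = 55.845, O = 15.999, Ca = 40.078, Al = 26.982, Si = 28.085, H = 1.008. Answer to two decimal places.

Molar mass of Ca2Al2Fe(SiO4)(Si2O7)O(OH) = 2*40.078 + 2*26.982 + 1*55.845 + 3*28.085 + 13*15.999 + 1*1.008 = 483.215 g/mol.
Each formula unit contains 3 Si, equivalent to 3/1 = 3.0000 mol SiO2.
M(SiO2) = 1×28.085 + 2×15.999 = 60.083 g/mol.
Mass of SiO2 per formula unit = 3.0000 × 60.083 = 180.249 g.
SiO2 wt% = 180.249 / 483.215 × 100 = 37.30%.

37.30 wt%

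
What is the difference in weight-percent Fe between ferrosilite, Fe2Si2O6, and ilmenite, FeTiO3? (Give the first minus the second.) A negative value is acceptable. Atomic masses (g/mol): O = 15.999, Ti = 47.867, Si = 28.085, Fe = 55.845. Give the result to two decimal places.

5.52 percentage points

First mineral: 111.690 g Fe in 263.854 g formula = 42.33 wt% Fe.
Second mineral: 55.845 g Fe in 151.709 g formula = 36.81 wt% Fe.
42.33% − 36.81% gives a difference of 5.52 percentage points.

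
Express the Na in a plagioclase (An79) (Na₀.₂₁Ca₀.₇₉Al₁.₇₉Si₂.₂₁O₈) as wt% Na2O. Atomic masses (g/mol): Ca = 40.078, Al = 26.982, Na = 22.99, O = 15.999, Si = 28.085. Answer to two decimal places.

2.37 wt%

Molar mass of Na₀.₂₁Ca₀.₇₉Al₁.₇₉Si₂.₂₁O₈ = 0.21·22.99 + 0.79·40.078 + 1.79·26.982 + 2.21·28.085 + 8·15.999 = 274.847 g/mol.
Each formula unit contains 0.21 Na, equivalent to 0.21/2 = 0.1050 mol Na2O.
M(Na2O) = 2×22.99 + 1×15.999 = 61.979 g/mol.
Mass of Na2O per formula unit = 0.1050 × 61.979 = 6.508 g.
Na2O wt% = 6.508 / 274.847 × 100 = 2.37%.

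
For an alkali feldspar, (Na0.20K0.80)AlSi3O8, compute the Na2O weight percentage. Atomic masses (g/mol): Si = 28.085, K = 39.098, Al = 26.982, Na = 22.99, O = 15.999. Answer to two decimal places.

2.25 wt%

Molar mass of (Na0.20K0.80)AlSi3O8 = 0.20*22.99 + 0.80*39.098 + 1*26.982 + 3*28.085 + 8*15.999 = 275.105 g/mol.
Each formula unit contains 0.20 Na, equivalent to 0.20/2 = 0.1000 mol Na2O.
M(Na2O) = 2×22.99 + 1×15.999 = 61.979 g/mol.
Mass of Na2O per formula unit = 0.1000 × 61.979 = 6.198 g.
Na2O wt% = 6.198 / 275.105 × 100 = 2.25%.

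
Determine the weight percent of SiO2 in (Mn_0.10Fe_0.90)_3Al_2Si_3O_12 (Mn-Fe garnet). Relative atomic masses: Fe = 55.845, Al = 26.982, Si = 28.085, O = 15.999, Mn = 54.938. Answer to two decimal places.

M((Mn_0.10Fe_0.90)_3Al_2Si_3O_12) = 497.470 g/mol; M(SiO2) = 60.083 g/mol.
Moles SiO2 per formula unit = 3 Si ÷ 1 = 3.0000.
SiO2 fraction = (3.0000 × 60.083) / 497.470 = 180.249/497.470 = 0.3623.

36.23 wt%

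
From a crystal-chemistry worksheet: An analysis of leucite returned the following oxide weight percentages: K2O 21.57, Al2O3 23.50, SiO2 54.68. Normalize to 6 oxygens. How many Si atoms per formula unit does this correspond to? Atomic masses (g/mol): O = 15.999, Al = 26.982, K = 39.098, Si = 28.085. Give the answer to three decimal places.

K2O: 21.57/94.195 = 0.22899 mol → 0.45798 mol K, 0.22899 mol O.
Al2O3: 23.50/101.961 = 0.23048 mol → 0.46096 mol Al, 0.69144 mol O.
SiO2: 54.68/60.083 = 0.91007 mol → 0.91007 mol Si, 1.82014 mol O.
Total oxygen = 2.74057 mol. Normalization factor = 6/2.74057 = 2.18933.
Si per 6 O = 0.91007 × 2.18933 = 1.992.

1.992 Si apfu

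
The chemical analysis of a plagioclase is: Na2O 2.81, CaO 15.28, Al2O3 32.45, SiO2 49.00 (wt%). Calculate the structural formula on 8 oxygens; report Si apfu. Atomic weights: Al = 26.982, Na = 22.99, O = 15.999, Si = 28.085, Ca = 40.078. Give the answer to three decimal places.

Na2O (M=61.979): mol = 0.04534; Na = 0.09068, O = 0.04534.
CaO (M=56.077): mol = 0.27248; Ca = 0.27248, O = 0.27248.
Al2O3 (M=101.961): mol = 0.31826; Al = 0.63652, O = 0.95478.
SiO2 (M=60.083): mol = 0.81554; Si = 0.81554, O = 1.63108.
ΣO = 2.90368; factor = 8/ΣO = 2.75512.
Si apfu = 0.81554 × 2.75512 = 2.247.

2.247 Si apfu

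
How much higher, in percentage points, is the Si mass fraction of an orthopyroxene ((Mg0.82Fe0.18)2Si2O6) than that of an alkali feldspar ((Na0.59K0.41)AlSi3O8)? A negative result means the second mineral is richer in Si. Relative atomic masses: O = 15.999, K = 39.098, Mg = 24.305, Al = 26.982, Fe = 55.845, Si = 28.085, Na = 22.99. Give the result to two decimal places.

-4.86 percentage points

M((Mg0.82Fe0.18)2Si2O6) = 212.128 g/mol, so wt% Si = 56.170/212.128 × 100 = 26.48%.
M((Na0.59K0.41)AlSi3O8) = 268.823 g/mol, so wt% Si = 84.255/268.823 × 100 = 31.34%.
26.48 − 31.34 = -4.86 pp.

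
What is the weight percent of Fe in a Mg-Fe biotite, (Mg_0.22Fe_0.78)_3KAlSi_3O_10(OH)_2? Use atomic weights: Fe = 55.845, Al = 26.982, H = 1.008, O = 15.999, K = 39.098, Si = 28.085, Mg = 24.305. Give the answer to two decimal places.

26.61 wt%

Formula mass = 0.66*24.305 + 2.34*55.845 + 1*39.098 + 1*26.982 + 3*28.085 + 12*15.999 + 2*1.008 = 491.058 g/mol, of which 130.677 g is Fe.
So Fe makes up 130.677/491.058 = 0.2661 of the mass, i.e. 26.61%.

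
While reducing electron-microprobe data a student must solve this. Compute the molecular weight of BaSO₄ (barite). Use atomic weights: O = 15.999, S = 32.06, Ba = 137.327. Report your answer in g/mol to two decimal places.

233.38 g/mol

M = 1·137.327 + 1·32.06 + 4·15.999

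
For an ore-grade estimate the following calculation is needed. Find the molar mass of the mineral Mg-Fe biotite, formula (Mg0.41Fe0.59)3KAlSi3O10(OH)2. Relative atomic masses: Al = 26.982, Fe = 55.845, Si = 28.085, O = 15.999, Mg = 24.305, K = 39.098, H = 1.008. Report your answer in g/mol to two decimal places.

The formula mass is the sum 1.23·24.305 + 1.77·55.845 + 1·39.098 + 1·26.982 + 3·28.085 + 12·15.999 + 2·1.008.

473.08 g/mol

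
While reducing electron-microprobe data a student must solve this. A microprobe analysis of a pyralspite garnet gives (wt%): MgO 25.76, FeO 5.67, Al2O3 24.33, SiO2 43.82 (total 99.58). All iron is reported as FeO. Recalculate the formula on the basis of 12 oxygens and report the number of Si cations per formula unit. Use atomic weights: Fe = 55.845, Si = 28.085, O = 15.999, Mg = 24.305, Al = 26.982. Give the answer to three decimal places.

3.026 Si apfu

MgO (M=40.304): mol = 0.63914; Mg = 0.63914, O = 0.63914.
FeO (M=71.844): mol = 0.07892; Fe = 0.07892, O = 0.07892.
Al2O3 (M=101.961): mol = 0.23862; Al = 0.47724, O = 0.71586.
SiO2 (M=60.083): mol = 0.72932; Si = 0.72932, O = 1.45864.
ΣO = 2.89256; factor = 12/ΣO = 4.14857.
Si apfu = 0.72932 × 4.14857 = 3.026.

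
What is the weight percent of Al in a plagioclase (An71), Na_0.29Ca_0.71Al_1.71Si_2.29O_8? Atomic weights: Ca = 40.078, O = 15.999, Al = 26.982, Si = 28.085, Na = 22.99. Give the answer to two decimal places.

16.87 mass %

Molar mass of Na_0.29Ca_0.71Al_1.71Si_2.29O_8: 0.29*22.99 + 0.71*40.078 + 1.71*26.982 + 2.29*28.085 + 8*15.999 = 273.568 g/mol.
Mass of Al per formula unit: 1.71 × 26.982 = 46.139 g.
Weight fraction Al = 46.139 / 273.568 = 0.1687.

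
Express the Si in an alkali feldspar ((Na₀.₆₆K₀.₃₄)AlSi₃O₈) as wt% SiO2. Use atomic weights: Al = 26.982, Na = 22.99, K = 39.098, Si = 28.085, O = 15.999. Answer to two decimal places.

Formula mass = 267.696 g/mol.
3 Si → 3.0000 mol SiO2 per formula unit; M(SiO2) = 60.083, so SiO2 mass = 180.249 g.
180.249/267.696 × 100 = 67.33 wt%.

67.33 wt%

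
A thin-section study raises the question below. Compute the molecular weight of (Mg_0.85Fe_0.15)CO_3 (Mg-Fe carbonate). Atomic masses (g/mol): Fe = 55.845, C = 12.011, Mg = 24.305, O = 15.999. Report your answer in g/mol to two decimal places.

M = 0.85(24.305) + 0.15(55.845) + 1(12.011) + 3(15.999)

89.04 g/mol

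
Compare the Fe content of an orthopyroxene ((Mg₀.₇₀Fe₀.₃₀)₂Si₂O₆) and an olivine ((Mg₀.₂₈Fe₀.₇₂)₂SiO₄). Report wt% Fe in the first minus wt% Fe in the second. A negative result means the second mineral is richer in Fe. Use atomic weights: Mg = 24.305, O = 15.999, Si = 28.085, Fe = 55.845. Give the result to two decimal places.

-27.96 percentage points

Fe in (Mg₀.₇₀Fe₀.₃₀)₂Si₂O₆: molar mass 219.698 g/mol; 0.60×55.845 = 33.507 g → 15.25 wt%.
Fe in (Mg₀.₂₈Fe₀.₇₂)₂SiO₄: molar mass 186.109 g/mol; 1.44×55.845 = 80.417 g → 43.21 wt%.
Difference = 15.25 − 43.21 = -27.96 percentage points.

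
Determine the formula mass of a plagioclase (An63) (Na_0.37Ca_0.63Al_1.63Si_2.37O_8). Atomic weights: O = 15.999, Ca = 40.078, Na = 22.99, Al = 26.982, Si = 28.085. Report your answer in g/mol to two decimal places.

272.29 g/mol

M = 0.37(22.99) + 0.63(40.078) + 1.63(26.982) + 2.37(28.085) + 8(15.999)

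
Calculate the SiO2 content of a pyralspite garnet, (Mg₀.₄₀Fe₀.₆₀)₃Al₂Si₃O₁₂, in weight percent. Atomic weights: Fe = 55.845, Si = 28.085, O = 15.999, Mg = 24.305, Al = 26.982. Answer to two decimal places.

Formula mass = 459.894 g/mol.
3 Si → 3.0000 mol SiO2 per formula unit; M(SiO2) = 60.083, so SiO2 mass = 180.249 g.
180.249/459.894 × 100 = 39.19 wt%.

39.19 wt%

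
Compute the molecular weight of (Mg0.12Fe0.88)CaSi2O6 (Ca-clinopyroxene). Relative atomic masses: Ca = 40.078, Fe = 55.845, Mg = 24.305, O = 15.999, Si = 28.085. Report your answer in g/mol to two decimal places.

244.30 g/mol

The formula mass is the sum 0.12×24.305 + 0.88×55.845 + 1×40.078 + 2×28.085 + 6×15.999.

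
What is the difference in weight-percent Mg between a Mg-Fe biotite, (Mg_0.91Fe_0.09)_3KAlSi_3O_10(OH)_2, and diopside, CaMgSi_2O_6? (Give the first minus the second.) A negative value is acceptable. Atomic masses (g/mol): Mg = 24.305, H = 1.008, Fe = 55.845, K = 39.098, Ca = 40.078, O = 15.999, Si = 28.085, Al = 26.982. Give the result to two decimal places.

4.36 percentage points

Mg in (Mg_0.91Fe_0.09)_3KAlSi_3O_10(OH)_2: molar mass 425.770 g/mol; 2.73×24.305 = 66.353 g → 15.58 wt%.
Mg in CaMgSi_2O_6: molar mass 216.547 g/mol; 1×24.305 = 24.305 g → 11.22 wt%.
Difference = 15.58 − 11.22 = 4.36 percentage points.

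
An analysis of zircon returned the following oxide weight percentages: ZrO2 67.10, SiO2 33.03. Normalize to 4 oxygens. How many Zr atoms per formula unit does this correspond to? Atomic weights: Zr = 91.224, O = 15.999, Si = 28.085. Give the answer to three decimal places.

ZrO2: 67.10/123.222 = 0.54455 mol → 0.54455 mol Zr, 1.08910 mol O.
SiO2: 33.03/60.083 = 0.54974 mol → 0.54974 mol Si, 1.09948 mol O.
Total oxygen = 2.18858 mol. Normalization factor = 4/2.18858 = 1.82767.
Zr per 4 O = 0.54455 × 1.82767 = 0.995.

0.995 Zr apfu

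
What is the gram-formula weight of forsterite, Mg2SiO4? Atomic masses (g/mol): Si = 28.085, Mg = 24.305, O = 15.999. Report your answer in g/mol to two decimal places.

Mg: 2 × 24.305 = 48.6100
Si: 1 × 28.085 = 28.0850
O: 4 × 15.999 = 63.9960
Summing the contributions gives the formula mass.

140.69 g/mol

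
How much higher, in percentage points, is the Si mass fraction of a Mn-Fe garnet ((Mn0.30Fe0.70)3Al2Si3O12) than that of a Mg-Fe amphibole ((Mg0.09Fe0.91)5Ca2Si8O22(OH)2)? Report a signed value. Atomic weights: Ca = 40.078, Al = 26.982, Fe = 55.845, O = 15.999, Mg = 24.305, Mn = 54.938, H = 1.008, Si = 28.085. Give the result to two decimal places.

-6.55 percentage points

Si in (Mn0.30Fe0.70)3Al2Si3O12: molar mass 496.926 g/mol; 3×28.085 = 84.255 g → 16.96 wt%.
Si in (Mg0.09Fe0.91)5Ca2Si8O22(OH)2: molar mass 955.860 g/mol; 8×28.085 = 224.680 g → 23.51 wt%.
Difference = 16.96 − 23.51 = -6.55 percentage points.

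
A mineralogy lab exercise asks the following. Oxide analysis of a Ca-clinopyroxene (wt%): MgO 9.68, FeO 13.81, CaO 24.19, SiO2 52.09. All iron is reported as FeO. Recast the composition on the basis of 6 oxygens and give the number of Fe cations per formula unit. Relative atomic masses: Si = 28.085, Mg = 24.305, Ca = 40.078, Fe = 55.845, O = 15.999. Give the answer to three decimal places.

0.444 Fe apfu

MgO (M=40.304): mol = 0.24017; Mg = 0.24017, O = 0.24017.
FeO (M=71.844): mol = 0.19222; Fe = 0.19222, O = 0.19222.
CaO (M=56.077): mol = 0.43137; Ca = 0.43137, O = 0.43137.
SiO2 (M=60.083): mol = 0.86697; Si = 0.86697, O = 1.73394.
ΣO = 2.59770; factor = 6/ΣO = 2.30974.
Fe apfu = 0.19222 × 2.30974 = 0.444.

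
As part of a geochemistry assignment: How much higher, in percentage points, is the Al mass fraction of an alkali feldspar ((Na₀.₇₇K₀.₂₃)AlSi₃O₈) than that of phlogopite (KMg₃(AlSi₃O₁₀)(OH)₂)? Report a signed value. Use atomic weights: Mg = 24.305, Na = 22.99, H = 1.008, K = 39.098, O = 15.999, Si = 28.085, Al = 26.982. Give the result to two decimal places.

First mineral: 26.982 g Al in 265.924 g formula = 10.15 wt% Al.
Second mineral: 26.982 g Al in 417.254 g formula = 6.47 wt% Al.
10.15% − 6.47% gives a difference of 3.68 percentage points.

3.68 percentage points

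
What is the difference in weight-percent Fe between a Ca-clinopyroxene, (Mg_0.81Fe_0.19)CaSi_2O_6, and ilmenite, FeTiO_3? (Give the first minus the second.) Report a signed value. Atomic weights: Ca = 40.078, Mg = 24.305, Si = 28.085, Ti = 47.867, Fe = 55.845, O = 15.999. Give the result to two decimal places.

First mineral: 10.611 g Fe in 222.540 g formula = 4.77 wt% Fe.
Second mineral: 55.845 g Fe in 151.709 g formula = 36.81 wt% Fe.
4.77% − 36.81% gives a difference of -32.04 percentage points.

-32.04 percentage points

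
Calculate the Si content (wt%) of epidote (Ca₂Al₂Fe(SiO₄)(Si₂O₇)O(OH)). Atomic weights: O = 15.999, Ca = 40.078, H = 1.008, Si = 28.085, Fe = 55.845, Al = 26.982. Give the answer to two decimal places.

17.44 wt%

Formula mass = 2·40.078 + 2·26.982 + 1·55.845 + 3·28.085 + 13·15.999 + 1·1.008 = 483.215 g/mol, of which 84.255 g is Si.
So Si makes up 84.255/483.215 = 0.1744 of the mass, i.e. 17.44%.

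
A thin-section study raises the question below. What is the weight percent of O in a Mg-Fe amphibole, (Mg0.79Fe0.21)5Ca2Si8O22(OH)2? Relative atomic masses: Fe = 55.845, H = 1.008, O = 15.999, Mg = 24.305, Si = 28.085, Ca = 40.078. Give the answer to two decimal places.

45.42 weight percent

Molar mass of (Mg0.79Fe0.21)5Ca2Si8O22(OH)2: 3.95×24.305 + 1.05×55.845 + 2×40.078 + 8×28.085 + 24×15.999 + 2×1.008 = 845.470 g/mol.
Mass of O per formula unit: 24 × 15.999 = 383.976 g.
Weight fraction O = 383.976 / 845.470 = 0.4542.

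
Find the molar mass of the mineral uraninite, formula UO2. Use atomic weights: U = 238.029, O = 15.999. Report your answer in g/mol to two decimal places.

The formula mass is the sum 1(238.029) + 2(15.999).

270.03 g/mol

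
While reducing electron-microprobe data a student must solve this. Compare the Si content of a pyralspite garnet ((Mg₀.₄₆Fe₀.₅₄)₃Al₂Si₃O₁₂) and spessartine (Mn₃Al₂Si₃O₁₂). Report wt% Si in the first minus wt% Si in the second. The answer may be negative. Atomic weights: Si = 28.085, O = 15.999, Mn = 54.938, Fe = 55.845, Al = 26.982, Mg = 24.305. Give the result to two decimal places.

1.53 percentage points

M((Mg₀.₄₆Fe₀.₅₄)₃Al₂Si₃O₁₂) = 454.217 g/mol, so wt% Si = 84.255/454.217 × 100 = 18.55%.
M(Mn₃Al₂Si₃O₁₂) = 495.021 g/mol, so wt% Si = 84.255/495.021 × 100 = 17.02%.
18.55 − 17.02 = 1.53 pp.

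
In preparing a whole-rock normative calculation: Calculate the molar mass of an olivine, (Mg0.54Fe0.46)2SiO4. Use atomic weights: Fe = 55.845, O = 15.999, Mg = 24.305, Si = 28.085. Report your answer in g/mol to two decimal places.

169.71 g/mol

The formula mass is the sum 1.08*24.305 + 0.92*55.845 + 1*28.085 + 4*15.999.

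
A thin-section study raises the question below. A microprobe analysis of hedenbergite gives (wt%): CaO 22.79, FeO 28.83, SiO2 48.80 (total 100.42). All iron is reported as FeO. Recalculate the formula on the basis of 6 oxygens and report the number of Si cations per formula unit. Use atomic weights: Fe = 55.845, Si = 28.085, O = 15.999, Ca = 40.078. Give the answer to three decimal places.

2.004 Si apfu

CaO: 22.79/56.077 = 0.40641 mol → 0.40641 mol Ca, 0.40641 mol O.
FeO: 28.83/71.844 = 0.40129 mol → 0.40129 mol Fe, 0.40129 mol O.
SiO2: 48.80/60.083 = 0.81221 mol → 0.81221 mol Si, 1.62442 mol O.
Total oxygen = 2.43212 mol. Normalization factor = 6/2.43212 = 2.46698.
Si per 6 O = 0.81221 × 2.46698 = 2.004.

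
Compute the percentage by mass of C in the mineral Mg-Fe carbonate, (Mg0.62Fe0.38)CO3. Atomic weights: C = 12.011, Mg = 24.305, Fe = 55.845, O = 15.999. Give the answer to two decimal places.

Molar mass of (Mg0.62Fe0.38)CO3: 0.62*24.305 + 0.38*55.845 + 1*12.011 + 3*15.999 = 96.298 g/mol.
Mass of C per formula unit: 1 × 12.011 = 12.011 g.
Weight fraction C = 12.011 / 96.298 = 0.1247.

12.47 mass %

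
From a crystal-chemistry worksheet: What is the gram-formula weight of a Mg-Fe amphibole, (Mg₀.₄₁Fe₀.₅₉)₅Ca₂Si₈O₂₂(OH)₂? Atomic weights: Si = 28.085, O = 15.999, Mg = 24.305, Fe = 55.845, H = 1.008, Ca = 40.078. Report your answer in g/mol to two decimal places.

The formula mass is the sum 2.05·24.305 + 2.95·55.845 + 2·40.078 + 8·28.085 + 24·15.999 + 2·1.008.

905.40 g/mol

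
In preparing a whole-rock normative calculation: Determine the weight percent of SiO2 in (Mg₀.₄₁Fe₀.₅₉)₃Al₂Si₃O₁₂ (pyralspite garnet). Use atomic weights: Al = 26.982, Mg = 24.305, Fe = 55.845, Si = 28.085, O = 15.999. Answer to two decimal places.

39.27 wt%

Molar mass of (Mg₀.₄₁Fe₀.₅₉)₃Al₂Si₃O₁₂ = 1.23*24.305 + 1.77*55.845 + 2*26.982 + 3*28.085 + 12*15.999 = 458.948 g/mol.
Each formula unit contains 3 Si, equivalent to 3/1 = 3.0000 mol SiO2.
M(SiO2) = 1×28.085 + 2×15.999 = 60.083 g/mol.
Mass of SiO2 per formula unit = 3.0000 × 60.083 = 180.249 g.
SiO2 wt% = 180.249 / 458.948 × 100 = 39.27%.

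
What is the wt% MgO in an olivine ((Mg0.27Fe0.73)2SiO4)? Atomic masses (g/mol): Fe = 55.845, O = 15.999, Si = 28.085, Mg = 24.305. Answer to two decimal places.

11.65 wt%

Formula mass = 186.739 g/mol.
0.54 Mg → 0.5400 mol MgO per formula unit; M(MgO) = 40.304, so MgO mass = 21.764 g.
21.764/186.739 × 100 = 11.65 wt%.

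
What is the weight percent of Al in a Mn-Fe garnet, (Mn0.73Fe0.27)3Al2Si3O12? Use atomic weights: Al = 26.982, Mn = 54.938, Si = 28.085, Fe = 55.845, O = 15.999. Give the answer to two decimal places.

M((Mn0.73Fe0.27)3Al2Si3O12) = 495.756 g/mol.
Al contributes 2 × 26.982 = 53.964 g per mole.
53.964/495.756 = 0.1089 → 10.89%.

10.89 wt%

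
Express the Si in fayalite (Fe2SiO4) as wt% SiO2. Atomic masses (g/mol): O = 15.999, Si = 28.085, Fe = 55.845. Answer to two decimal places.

Molar mass of Fe2SiO4 = 2*55.845 + 1*28.085 + 4*15.999 = 203.771 g/mol.
Each formula unit contains 1 Si, equivalent to 1/1 = 1.0000 mol SiO2.
M(SiO2) = 1×28.085 + 2×15.999 = 60.083 g/mol.
Mass of SiO2 per formula unit = 1.0000 × 60.083 = 60.083 g.
SiO2 wt% = 60.083 / 203.771 × 100 = 29.49%.

29.49 wt%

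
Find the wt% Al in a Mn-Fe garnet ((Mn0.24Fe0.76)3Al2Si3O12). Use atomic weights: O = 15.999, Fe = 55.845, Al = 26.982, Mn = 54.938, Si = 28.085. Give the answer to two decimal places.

Molar mass of (Mn0.24Fe0.76)3Al2Si3O12: 0.72*54.938 + 2.28*55.845 + 2*26.982 + 3*28.085 + 12*15.999 = 497.089 g/mol.
Mass of Al per formula unit: 2 × 26.982 = 53.964 g.
Weight fraction Al = 53.964 / 497.089 = 0.1086.

10.86 weight percent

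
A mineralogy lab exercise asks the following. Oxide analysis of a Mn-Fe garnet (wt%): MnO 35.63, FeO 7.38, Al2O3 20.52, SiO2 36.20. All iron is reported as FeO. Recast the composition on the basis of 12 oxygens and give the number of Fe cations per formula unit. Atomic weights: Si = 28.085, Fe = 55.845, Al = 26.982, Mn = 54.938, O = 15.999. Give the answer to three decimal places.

MnO: 35.63/70.937 = 0.50228 mol → 0.50228 mol Mn, 0.50228 mol O.
FeO: 7.38/71.844 = 0.10272 mol → 0.10272 mol Fe, 0.10272 mol O.
Al2O3: 20.52/101.961 = 0.20125 mol → 0.40250 mol Al, 0.60375 mol O.
SiO2: 36.20/60.083 = 0.60250 mol → 0.60250 mol Si, 1.20500 mol O.
Total oxygen = 2.41375 mol. Normalization factor = 12/2.41375 = 4.97152.
Fe per 12 O = 0.10272 × 4.97152 = 0.511.

0.511 Fe apfu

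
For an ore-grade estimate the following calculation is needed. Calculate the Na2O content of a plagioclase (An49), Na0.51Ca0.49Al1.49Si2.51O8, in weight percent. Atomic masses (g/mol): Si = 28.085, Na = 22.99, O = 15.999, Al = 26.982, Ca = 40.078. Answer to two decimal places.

5.85 wt%

M(Na0.51Ca0.49Al1.49Si2.51O8) = 270.052 g/mol; M(Na2O) = 61.979 g/mol.
Moles Na2O per formula unit = 0.51 Na ÷ 2 = 0.2550.
Na2O fraction = (0.2550 × 61.979) / 270.052 = 15.805/270.052 = 0.0585.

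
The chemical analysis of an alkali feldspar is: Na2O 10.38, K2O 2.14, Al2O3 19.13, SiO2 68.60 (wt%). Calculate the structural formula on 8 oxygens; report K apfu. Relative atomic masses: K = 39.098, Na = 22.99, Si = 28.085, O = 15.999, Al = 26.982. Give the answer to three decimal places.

0.120 K apfu

Na2O (M=61.979): mol = 0.16748; Na = 0.33496, O = 0.16748.
K2O (M=94.195): mol = 0.02272; K = 0.04544, O = 0.02272.
Al2O3 (M=101.961): mol = 0.18762; Al = 0.37524, O = 0.56286.
SiO2 (M=60.083): mol = 1.14175; Si = 1.14175, O = 2.28350.
ΣO = 3.03656; factor = 8/ΣO = 2.63456.
K apfu = 0.04544 × 2.63456 = 0.120.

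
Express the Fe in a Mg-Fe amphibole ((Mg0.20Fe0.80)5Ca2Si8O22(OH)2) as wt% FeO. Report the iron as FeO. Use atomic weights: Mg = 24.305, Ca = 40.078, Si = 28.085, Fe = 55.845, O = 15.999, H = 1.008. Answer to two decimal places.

30.62 wt%

Formula mass = 938.513 g/mol.
4 Fe → 4.0000 mol FeO per formula unit; M(FeO) = 71.844, so FeO mass = 287.376 g.
287.376/938.513 × 100 = 30.62 wt%.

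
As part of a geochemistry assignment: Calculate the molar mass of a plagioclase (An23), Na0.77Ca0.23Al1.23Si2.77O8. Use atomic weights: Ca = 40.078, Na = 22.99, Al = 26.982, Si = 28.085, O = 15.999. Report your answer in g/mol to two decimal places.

M = 0.77(22.99) + 0.23(40.078) + 1.23(26.982) + 2.77(28.085) + 8(15.999)

265.90 g/mol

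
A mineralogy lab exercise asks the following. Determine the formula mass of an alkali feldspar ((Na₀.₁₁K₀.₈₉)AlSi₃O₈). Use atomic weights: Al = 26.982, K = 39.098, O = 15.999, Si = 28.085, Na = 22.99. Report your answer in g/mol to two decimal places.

276.56 g/mol

M = 0.11(22.99) + 0.89(39.098) + 1(26.982) + 3(28.085) + 8(15.999)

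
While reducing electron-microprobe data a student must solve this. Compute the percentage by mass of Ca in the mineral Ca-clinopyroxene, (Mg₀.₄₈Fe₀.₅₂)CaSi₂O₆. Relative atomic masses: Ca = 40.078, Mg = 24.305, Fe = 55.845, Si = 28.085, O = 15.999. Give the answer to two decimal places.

17.20 weight percent

Molar mass of (Mg₀.₄₈Fe₀.₅₂)CaSi₂O₆: 0.48·24.305 + 0.52·55.845 + 1·40.078 + 2·28.085 + 6·15.999 = 232.948 g/mol.
Mass of Ca per formula unit: 1 × 40.078 = 40.078 g.
Weight fraction Ca = 40.078 / 232.948 = 0.1720.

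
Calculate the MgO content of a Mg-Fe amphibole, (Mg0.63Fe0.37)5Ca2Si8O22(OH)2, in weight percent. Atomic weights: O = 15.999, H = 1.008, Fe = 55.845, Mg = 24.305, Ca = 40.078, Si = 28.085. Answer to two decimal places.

14.58 wt%

M((Mg0.63Fe0.37)5Ca2Si8O22(OH)2) = 870.702 g/mol; M(MgO) = 40.304 g/mol.
Moles MgO per formula unit = 3.15 Mg ÷ 1 = 3.1500.
MgO fraction = (3.1500 × 40.304) / 870.702 = 126.958/870.702 = 0.1458.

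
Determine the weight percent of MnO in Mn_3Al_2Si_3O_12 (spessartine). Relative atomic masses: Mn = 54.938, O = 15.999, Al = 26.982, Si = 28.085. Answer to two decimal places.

42.99 wt%

Formula mass = 495.021 g/mol.
3 Mn → 3.0000 mol MnO per formula unit; M(MnO) = 70.937, so MnO mass = 212.811 g.
212.811/495.021 × 100 = 42.99 wt%.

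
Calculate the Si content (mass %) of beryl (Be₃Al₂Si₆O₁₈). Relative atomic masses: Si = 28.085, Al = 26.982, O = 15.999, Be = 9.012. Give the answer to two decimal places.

Formula mass = 3×9.012 + 2×26.982 + 6×28.085 + 18×15.999 = 537.492 g/mol, of which 168.510 g is Si.
So Si makes up 168.510/537.492 = 0.3135 of the mass, i.e. 31.35%.

31.35 mass %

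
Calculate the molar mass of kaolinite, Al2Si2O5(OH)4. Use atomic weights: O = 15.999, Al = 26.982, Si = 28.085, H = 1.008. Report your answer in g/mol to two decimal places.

258.16 g/mol

Al: 2 × 26.982 = 53.9640
Si: 2 × 28.085 = 56.1700
O: 9 × 15.999 = 143.9910
H: 4 × 1.008 = 4.0320
Summing the contributions gives the formula mass.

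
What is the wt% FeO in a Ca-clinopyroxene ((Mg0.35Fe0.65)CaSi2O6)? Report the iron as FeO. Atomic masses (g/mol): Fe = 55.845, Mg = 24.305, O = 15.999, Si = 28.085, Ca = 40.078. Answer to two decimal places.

Formula mass = 237.048 g/mol.
0.65 Fe → 0.6500 mol FeO per formula unit; M(FeO) = 71.844, so FeO mass = 46.699 g.
46.699/237.048 × 100 = 19.70 wt%.

19.70 wt%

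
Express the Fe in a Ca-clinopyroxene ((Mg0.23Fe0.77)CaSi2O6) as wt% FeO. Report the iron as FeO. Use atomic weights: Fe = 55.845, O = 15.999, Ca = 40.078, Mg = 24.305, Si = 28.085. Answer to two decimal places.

22.97 wt%

Molar mass of (Mg0.23Fe0.77)CaSi2O6 = 0.23×24.305 + 0.77×55.845 + 1×40.078 + 2×28.085 + 6×15.999 = 240.833 g/mol.
Each formula unit contains 0.77 Fe, equivalent to 0.77/1 = 0.7700 mol FeO.
M(FeO) = 1×55.845 + 1×15.999 = 71.844 g/mol.
Mass of FeO per formula unit = 0.7700 × 71.844 = 55.320 g.
FeO wt% = 55.320 / 240.833 × 100 = 22.97%.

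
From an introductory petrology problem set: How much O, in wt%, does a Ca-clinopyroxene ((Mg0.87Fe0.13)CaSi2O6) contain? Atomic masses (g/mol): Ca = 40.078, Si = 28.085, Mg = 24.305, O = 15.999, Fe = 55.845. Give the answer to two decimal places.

43.51 wt%

Molar mass of (Mg0.87Fe0.13)CaSi2O6: 0.87·24.305 + 0.13·55.845 + 1·40.078 + 2·28.085 + 6·15.999 = 220.647 g/mol.
Mass of O per formula unit: 6 × 15.999 = 95.994 g.
Weight fraction O = 95.994 / 220.647 = 0.4351.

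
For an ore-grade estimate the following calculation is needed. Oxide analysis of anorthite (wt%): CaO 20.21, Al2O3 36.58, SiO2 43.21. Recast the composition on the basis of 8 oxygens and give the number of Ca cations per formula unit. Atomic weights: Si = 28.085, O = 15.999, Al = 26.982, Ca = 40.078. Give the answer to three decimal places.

20.21 wt% CaO ÷ 56.077 g/mol = 0.36040 mol, giving 0.36040 Ca and 0.36040 O.
36.58 wt% Al2O3 ÷ 101.961 g/mol = 0.35876 mol, giving 0.71752 Al and 1.07628 O.
43.21 wt% SiO2 ÷ 60.083 g/mol = 0.71917 mol, giving 0.71917 Si and 1.43834 O.
Oxygen sums to 2.87502; scaling by 8/2.87502 = 2.78259 puts the formula on 8 O.
Ca: 0.36040 × 2.78259 = 1.003 atoms per formula unit.

1.003 Ca apfu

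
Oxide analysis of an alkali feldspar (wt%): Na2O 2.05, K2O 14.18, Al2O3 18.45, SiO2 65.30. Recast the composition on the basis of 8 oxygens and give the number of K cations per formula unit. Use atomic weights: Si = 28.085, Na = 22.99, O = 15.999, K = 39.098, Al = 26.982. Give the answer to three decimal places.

0.831 K apfu

Na2O: 2.05/61.979 = 0.03308 mol → 0.06616 mol Na, 0.03308 mol O.
K2O: 14.18/94.195 = 0.15054 mol → 0.30108 mol K, 0.15054 mol O.
Al2O3: 18.45/101.961 = 0.18095 mol → 0.36190 mol Al, 0.54285 mol O.
SiO2: 65.30/60.083 = 1.08683 mol → 1.08683 mol Si, 2.17366 mol O.
Total oxygen = 2.90013 mol. Normalization factor = 8/2.90013 = 2.75850.
K per 8 O = 0.30108 × 2.75850 = 0.831.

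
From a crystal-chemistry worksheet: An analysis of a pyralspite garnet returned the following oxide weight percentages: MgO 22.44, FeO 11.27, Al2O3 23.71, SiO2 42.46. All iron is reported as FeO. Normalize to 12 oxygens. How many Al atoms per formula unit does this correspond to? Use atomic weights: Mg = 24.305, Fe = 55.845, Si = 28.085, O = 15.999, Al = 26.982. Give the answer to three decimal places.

MgO (M=40.304): mol = 0.55677; Mg = 0.55677, O = 0.55677.
FeO (M=71.844): mol = 0.15687; Fe = 0.15687, O = 0.15687.
Al2O3 (M=101.961): mol = 0.23254; Al = 0.46508, O = 0.69762.
SiO2 (M=60.083): mol = 0.70669; Si = 0.70669, O = 1.41338.
ΣO = 2.82464; factor = 12/ΣO = 4.24833.
Al apfu = 0.46508 × 4.24833 = 1.976.

1.976 Al apfu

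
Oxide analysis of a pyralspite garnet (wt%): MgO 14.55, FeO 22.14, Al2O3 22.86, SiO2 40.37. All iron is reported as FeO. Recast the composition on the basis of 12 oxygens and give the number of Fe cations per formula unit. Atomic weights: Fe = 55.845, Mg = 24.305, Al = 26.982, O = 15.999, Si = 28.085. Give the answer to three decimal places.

1.377 Fe apfu

MgO: 14.55/40.304 = 0.36101 mol → 0.36101 mol Mg, 0.36101 mol O.
FeO: 22.14/71.844 = 0.30817 mol → 0.30817 mol Fe, 0.30817 mol O.
Al2O3: 22.86/101.961 = 0.22420 mol → 0.44840 mol Al, 0.67260 mol O.
SiO2: 40.37/60.083 = 0.67190 mol → 0.67190 mol Si, 1.34380 mol O.
Total oxygen = 2.68558 mol. Normalization factor = 12/2.68558 = 4.46831.
Fe per 12 O = 0.30817 × 4.46831 = 1.377.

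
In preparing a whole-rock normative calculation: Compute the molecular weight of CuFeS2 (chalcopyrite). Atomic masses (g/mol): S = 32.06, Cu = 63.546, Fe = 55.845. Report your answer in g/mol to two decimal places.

M = 1(63.546) + 1(55.845) + 2(32.06)

183.51 g/mol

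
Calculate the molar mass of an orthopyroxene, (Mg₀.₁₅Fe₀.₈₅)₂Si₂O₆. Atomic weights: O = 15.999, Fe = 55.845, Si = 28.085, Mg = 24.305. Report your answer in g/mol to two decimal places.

254.39 g/mol

Mg: 0.30 × 24.305 = 7.2915
Fe: 1.70 × 55.845 = 94.9365
Si: 2 × 28.085 = 56.1700
O: 6 × 15.999 = 95.9940
Summing the contributions gives the formula mass.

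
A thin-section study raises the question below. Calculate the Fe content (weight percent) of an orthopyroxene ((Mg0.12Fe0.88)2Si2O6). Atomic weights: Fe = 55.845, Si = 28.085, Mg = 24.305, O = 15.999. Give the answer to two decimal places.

M((Mg0.12Fe0.88)2Si2O6) = 256.284 g/mol.
Fe contributes 1.76 × 55.845 = 98.287 g per mole.
98.287/256.284 = 0.3835 → 38.35%.

38.35 weight percent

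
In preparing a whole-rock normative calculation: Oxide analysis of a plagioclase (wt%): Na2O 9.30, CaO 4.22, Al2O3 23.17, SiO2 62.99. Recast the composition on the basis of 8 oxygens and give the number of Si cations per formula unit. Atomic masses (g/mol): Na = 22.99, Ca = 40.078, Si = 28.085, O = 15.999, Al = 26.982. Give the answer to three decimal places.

2.792 Si apfu

9.30 wt% Na2O ÷ 61.979 g/mol = 0.15005 mol, giving 0.30010 Na and 0.15005 O.
4.22 wt% CaO ÷ 56.077 g/mol = 0.07525 mol, giving 0.07525 Ca and 0.07525 O.
23.17 wt% Al2O3 ÷ 101.961 g/mol = 0.22724 mol, giving 0.45448 Al and 0.68172 O.
62.99 wt% SiO2 ÷ 60.083 g/mol = 1.04838 mol, giving 1.04838 Si and 2.09676 O.
Oxygen sums to 3.00378; scaling by 8/3.00378 = 2.66331 puts the formula on 8 O.
Si: 1.04838 × 2.66331 = 2.792 atoms per formula unit.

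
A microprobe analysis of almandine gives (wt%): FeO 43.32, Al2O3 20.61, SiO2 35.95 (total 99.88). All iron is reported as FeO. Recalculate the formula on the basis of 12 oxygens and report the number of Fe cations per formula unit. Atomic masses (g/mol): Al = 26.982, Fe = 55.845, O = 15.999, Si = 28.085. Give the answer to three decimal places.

3.007 Fe apfu

43.32 wt% FeO ÷ 71.844 g/mol = 0.60297 mol, giving 0.60297 Fe and 0.60297 O.
20.61 wt% Al2O3 ÷ 101.961 g/mol = 0.20214 mol, giving 0.40428 Al and 0.60642 O.
35.95 wt% SiO2 ÷ 60.083 g/mol = 0.59834 mol, giving 0.59834 Si and 1.19668 O.
Oxygen sums to 2.40607; scaling by 12/2.40607 = 4.98739 puts the formula on 12 O.
Fe: 0.60297 × 4.98739 = 3.007 atoms per formula unit.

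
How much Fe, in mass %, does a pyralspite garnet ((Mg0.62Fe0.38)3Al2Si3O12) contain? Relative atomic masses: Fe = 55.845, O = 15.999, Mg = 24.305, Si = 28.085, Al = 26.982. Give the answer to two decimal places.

14.50 mass %

M((Mg0.62Fe0.38)3Al2Si3O12) = 439.078 g/mol.
Fe contributes 1.14 × 55.845 = 63.663 g per mole.
63.663/439.078 = 0.1450 → 14.50%.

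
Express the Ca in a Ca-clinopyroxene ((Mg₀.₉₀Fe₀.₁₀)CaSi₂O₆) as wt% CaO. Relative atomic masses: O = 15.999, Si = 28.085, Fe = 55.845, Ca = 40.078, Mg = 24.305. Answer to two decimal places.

M((Mg₀.₉₀Fe₀.₁₀)CaSi₂O₆) = 219.701 g/mol; M(CaO) = 56.077 g/mol.
Moles CaO per formula unit = 1 Ca ÷ 1 = 1.0000.
CaO fraction = (1.0000 × 56.077) / 219.701 = 56.077/219.701 = 0.2552.

25.52 wt%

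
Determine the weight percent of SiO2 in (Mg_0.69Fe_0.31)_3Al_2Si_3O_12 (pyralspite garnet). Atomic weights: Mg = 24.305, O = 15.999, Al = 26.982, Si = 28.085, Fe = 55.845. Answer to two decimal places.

M((Mg_0.69Fe_0.31)_3Al_2Si_3O_12) = 432.454 g/mol; M(SiO2) = 60.083 g/mol.
Moles SiO2 per formula unit = 3 Si ÷ 1 = 3.0000.
SiO2 fraction = (3.0000 × 60.083) / 432.454 = 180.249/432.454 = 0.4168.

41.68 wt%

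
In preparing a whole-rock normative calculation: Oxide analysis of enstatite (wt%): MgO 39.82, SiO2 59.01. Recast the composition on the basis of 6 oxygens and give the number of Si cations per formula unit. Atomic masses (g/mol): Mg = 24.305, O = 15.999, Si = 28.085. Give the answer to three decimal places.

1.996 Si apfu

39.82 wt% MgO ÷ 40.304 g/mol = 0.98799 mol, giving 0.98799 Mg and 0.98799 O.
59.01 wt% SiO2 ÷ 60.083 g/mol = 0.98214 mol, giving 0.98214 Si and 1.96428 O.
Oxygen sums to 2.95227; scaling by 6/2.95227 = 2.03233 puts the formula on 6 O.
Si: 0.98214 × 2.03233 = 1.996 atoms per formula unit.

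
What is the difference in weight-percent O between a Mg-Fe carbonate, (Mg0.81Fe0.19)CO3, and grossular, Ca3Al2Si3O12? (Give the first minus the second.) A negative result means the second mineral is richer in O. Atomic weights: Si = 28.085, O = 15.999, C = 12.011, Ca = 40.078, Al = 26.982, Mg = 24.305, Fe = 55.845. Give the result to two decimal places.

10.53 percentage points

M((Mg0.81Fe0.19)CO3) = 90.306 g/mol, so wt% O = 47.997/90.306 × 100 = 53.15%.
M(Ca3Al2Si3O12) = 450.441 g/mol, so wt% O = 191.988/450.441 × 100 = 42.62%.
53.15 − 42.62 = 10.53 pp.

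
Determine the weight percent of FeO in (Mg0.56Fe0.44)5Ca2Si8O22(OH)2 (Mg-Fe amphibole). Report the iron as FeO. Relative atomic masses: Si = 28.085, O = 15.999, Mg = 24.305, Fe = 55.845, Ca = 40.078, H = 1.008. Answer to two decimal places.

17.93 wt%

M((Mg0.56Fe0.44)5Ca2Si8O22(OH)2) = 881.741 g/mol; M(FeO) = 71.844 g/mol.
Moles FeO per formula unit = 2.20 Fe ÷ 1 = 2.2000.
FeO fraction = (2.2000 × 71.844) / 881.741 = 158.057/881.741 = 0.1793.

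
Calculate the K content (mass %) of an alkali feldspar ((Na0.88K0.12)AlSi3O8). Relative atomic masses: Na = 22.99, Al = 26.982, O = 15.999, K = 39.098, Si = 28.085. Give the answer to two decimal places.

Molar mass of (Na0.88K0.12)AlSi3O8: 0.88×22.99 + 0.12×39.098 + 1×26.982 + 3×28.085 + 8×15.999 = 264.152 g/mol.
Mass of K per formula unit: 0.12 × 39.098 = 4.692 g.
Weight fraction K = 4.692 / 264.152 = 0.0178.

1.78 mass %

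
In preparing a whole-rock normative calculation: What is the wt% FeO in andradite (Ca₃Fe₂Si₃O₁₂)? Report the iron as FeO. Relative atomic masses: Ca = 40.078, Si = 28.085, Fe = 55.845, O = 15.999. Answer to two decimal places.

28.28 wt%

Formula mass = 508.167 g/mol.
2 Fe → 2.0000 mol FeO per formula unit; M(FeO) = 71.844, so FeO mass = 143.688 g.
143.688/508.167 × 100 = 28.28 wt%.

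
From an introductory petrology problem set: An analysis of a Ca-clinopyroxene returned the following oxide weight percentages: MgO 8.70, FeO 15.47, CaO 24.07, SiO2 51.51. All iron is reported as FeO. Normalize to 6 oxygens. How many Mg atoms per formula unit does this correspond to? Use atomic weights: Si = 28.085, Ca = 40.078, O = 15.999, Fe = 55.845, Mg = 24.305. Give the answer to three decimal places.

8.70 wt% MgO ÷ 40.304 g/mol = 0.21586 mol, giving 0.21586 Mg and 0.21586 O.
15.47 wt% FeO ÷ 71.844 g/mol = 0.21533 mol, giving 0.21533 Fe and 0.21533 O.
24.07 wt% CaO ÷ 56.077 g/mol = 0.42923 mol, giving 0.42923 Ca and 0.42923 O.
51.51 wt% SiO2 ÷ 60.083 g/mol = 0.85731 mol, giving 0.85731 Si and 1.71462 O.
Oxygen sums to 2.57504; scaling by 6/2.57504 = 2.33006 puts the formula on 6 O.
Mg: 0.21586 × 2.33006 = 0.503 atoms per formula unit.

0.503 Mg apfu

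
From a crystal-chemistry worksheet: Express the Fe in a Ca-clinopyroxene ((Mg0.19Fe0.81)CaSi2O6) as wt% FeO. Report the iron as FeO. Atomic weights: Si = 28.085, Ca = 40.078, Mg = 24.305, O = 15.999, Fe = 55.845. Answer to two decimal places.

Formula mass = 242.094 g/mol.
0.81 Fe → 0.8100 mol FeO per formula unit; M(FeO) = 71.844, so FeO mass = 58.194 g.
58.194/242.094 × 100 = 24.04 wt%.

24.04 wt%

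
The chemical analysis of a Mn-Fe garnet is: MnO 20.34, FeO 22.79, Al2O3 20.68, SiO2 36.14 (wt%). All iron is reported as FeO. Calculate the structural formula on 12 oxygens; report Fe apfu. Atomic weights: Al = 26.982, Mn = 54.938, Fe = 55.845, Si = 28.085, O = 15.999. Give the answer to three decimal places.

1.576 Fe apfu

MnO: 20.34/70.937 = 0.28673 mol → 0.28673 mol Mn, 0.28673 mol O.
FeO: 22.79/71.844 = 0.31722 mol → 0.31722 mol Fe, 0.31722 mol O.
Al2O3: 20.68/101.961 = 0.20282 mol → 0.40564 mol Al, 0.60846 mol O.
SiO2: 36.14/60.083 = 0.60150 mol → 0.60150 mol Si, 1.20300 mol O.
Total oxygen = 2.41541 mol. Normalization factor = 12/2.41541 = 4.96810.
Fe per 12 O = 0.31722 × 4.96810 = 1.576.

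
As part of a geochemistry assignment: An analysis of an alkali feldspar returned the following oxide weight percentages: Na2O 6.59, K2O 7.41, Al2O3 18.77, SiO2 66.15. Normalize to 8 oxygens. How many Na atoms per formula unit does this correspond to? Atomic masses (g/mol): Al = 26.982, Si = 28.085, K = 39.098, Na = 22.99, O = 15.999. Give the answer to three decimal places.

0.579 Na apfu

Na2O: 6.59/61.979 = 0.10633 mol → 0.21266 mol Na, 0.10633 mol O.
K2O: 7.41/94.195 = 0.07867 mol → 0.15734 mol K, 0.07867 mol O.
Al2O3: 18.77/101.961 = 0.18409 mol → 0.36818 mol Al, 0.55227 mol O.
SiO2: 66.15/60.083 = 1.10098 mol → 1.10098 mol Si, 2.20196 mol O.
Total oxygen = 2.93923 mol. Normalization factor = 8/2.93923 = 2.72180.
Na per 8 O = 0.21266 × 2.72180 = 0.579.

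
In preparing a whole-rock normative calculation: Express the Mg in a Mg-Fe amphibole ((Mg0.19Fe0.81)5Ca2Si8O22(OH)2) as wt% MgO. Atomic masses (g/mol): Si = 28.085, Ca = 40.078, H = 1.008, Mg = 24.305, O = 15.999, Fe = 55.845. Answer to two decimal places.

4.07 wt%

M((Mg0.19Fe0.81)5Ca2Si8O22(OH)2) = 940.090 g/mol; M(MgO) = 40.304 g/mol.
Moles MgO per formula unit = 0.95 Mg ÷ 1 = 0.9500.
MgO fraction = (0.9500 × 40.304) / 940.090 = 38.289/940.090 = 0.0407.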